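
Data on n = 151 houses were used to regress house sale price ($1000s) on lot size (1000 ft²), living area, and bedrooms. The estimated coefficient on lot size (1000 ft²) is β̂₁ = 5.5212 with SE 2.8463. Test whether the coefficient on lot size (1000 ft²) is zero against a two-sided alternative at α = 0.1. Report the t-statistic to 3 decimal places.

t = 1.940

H₀: β₁ = 0 vs H₁: β₁ ≠ 0.
t = (β̂₁ − β₁⁰)/SE = 5.5212 / 2.8463 = 1.940.
df = n − k − 1 = 151 − 3 − 1 = 147.
Two-sided p ≈ 0.0543, which is < 0.1, so reject H₀.
There is evidence that lot size (1000 ft²) is associated with house sale price, holding the other predictors fixed.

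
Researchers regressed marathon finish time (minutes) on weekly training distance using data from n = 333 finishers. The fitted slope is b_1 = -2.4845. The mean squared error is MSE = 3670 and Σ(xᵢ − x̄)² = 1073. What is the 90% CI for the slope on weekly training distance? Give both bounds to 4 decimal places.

(-5.5350, 0.5660)

SE(b_1) = √(MSE/Sₓₓ) = √(3670/1073) = 1.84941.
df = n − 2 = 331.
t* = t_{0.05, 331} = 1.64947.
Margin = t* × SE = 1.64947 × 1.84941 = 3.050546.
CI: -2.4845 ± 3.050546 → (-5.5350, 0.5660).
With 90% confidence, each one-unit increase in weekly training distance is associated with a change of between -5.5350 and 0.5660 minutes in marathon finish time.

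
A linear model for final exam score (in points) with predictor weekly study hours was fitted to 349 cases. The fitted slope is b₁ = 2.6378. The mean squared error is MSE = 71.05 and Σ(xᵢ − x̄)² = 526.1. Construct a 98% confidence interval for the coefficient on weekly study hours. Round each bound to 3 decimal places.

SE(b₁) = √(MSE/Sₓₓ) = √(71.05/526.1) = 0.367492.
df = n − 2 = 347.
t* = t_{0.01, 347} = 2.337142.
Margin = t* × SE = 2.337142 × 0.367492 = 0.85888.
CI: 2.6378 ± 0.85888 → (1.779, 3.497).
With 98% confidence, each one-unit increase in weekly study hours is associated with a change of between 1.779 and 3.497 points in final exam score.

(1.779, 3.497)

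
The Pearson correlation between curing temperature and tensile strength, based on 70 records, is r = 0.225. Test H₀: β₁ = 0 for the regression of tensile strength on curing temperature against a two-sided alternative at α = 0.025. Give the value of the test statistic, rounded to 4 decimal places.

t = 1.9042

t = r·√(n − 2)/√(1 − r²) = 0.225·√68/√0.949375 = 1.9042.
df = n − 2 = 68.
Two-sided p ≈ 0.0611, which is ≥ 0.025, so fail to reject H₀.
The data do not give significant evidence of a linear association between curing temperature and tensile strength.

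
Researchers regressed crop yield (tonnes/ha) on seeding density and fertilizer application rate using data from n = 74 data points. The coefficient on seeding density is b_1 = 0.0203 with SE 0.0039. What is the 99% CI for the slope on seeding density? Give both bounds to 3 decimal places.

df = n − k − 1 = 74 − 2 − 1 = 71.
t* = t_{0.005, 71} = 2.646863.
Margin = t* × SE = 2.646863 × 0.0039 = 0.01032.
CI: 0.0203 ± 0.01032 → (0.010, 0.031).
With 99% confidence, each one-unit increase in seeding density is associated with a change of between 0.010 and 0.031 tonnes/ha in crop yield, holding the other predictors fixed.

(0.010, 0.031)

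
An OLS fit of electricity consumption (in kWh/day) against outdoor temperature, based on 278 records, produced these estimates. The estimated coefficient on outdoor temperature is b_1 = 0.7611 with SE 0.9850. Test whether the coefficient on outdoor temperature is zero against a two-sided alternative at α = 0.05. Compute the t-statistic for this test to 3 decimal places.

t = 0.773

H₀: β₁ = 0 vs H₁: β₁ ≠ 0.
t = (b_1 − β₁⁰)/SE = 0.7611 / 0.9850 = 0.773.
df = n − 2 = 278 − 2 = 276.
Two-sided p ≈ 0.4404, which is ≥ 0.05, so fail to reject H₀.
The data do not give significant evidence of an association between outdoor temperature and electricity consumption.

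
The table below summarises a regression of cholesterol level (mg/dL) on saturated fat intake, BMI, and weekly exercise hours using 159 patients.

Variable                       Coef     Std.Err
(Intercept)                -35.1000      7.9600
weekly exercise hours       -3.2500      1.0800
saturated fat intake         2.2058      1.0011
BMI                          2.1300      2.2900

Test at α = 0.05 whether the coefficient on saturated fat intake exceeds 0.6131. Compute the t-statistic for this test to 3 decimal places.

t = 1.591

Read off: b = 2.2058, SE = 1.0011 for saturated fat intake.
H₀: β₁ = 0.6131 vs H₁: β₁ > 0.6131.
t = (2.2058 − 0.6131) / 1.0011 = 1.591.
df = n − k − 1 = 159 − 3 − 1 = 155.
One-sided p ≈ 0.0568, which is ≥ 0.05, so fail to reject H₀.
The data do not give significant evidence that the true slope on saturated fat intake exceeds 0.6131 mg/dL per unit, holding the other predictors fixed.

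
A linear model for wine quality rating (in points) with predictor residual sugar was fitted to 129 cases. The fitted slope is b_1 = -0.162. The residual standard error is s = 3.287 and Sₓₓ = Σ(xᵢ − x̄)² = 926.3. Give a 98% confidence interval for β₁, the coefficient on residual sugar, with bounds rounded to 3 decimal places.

SE(b_1) = s/√Sₓₓ = 3.287/√926.3 = 0.108.
df = n − 2 = 127.
t* = t_{0.01, 127} = 2.356069.
Margin = t* × SE = 2.356069 × 0.108 = 0.25446.
CI: -0.162 ± 0.25446 → (-0.416, 0.092).
With 98% confidence, each one-unit increase in residual sugar is associated with a change of between -0.416 and 0.092 points in wine quality rating.

(-0.416, 0.092)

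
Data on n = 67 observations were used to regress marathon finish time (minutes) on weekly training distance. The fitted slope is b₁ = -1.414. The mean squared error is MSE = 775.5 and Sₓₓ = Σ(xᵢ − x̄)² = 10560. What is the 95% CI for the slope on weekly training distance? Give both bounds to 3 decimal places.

(-1.955, -0.873)

SE(b₁) = √(MSE/Sₓₓ) = √(775.5/10560) = 0.270994.
df = n − 2 = 65.
t* = t_{0.025, 65} = 1.997138.
Margin = t* × SE = 1.997138 × 0.270994 = 0.54121.
CI: -1.414 ± 0.54121 → (-1.955, -0.873).
With 95% confidence, each one-unit increase in weekly training distance is associated with a change of between -1.955 and -0.873 minutes in marathon finish time.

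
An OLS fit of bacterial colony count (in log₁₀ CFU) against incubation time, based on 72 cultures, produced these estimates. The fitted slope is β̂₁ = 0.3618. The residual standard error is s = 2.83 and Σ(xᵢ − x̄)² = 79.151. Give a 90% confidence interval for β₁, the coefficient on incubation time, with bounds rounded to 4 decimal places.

(-0.1684, 0.8920)

SE(β̂₁) = s/√Sₓₓ = 2.83/√79.151 = 0.318096.
df = n − 2 = 70.
t* = t_{0.05, 70} = 1.666914.
Margin = t* × SE = 1.666914 × 0.318096 = 0.530239.
CI: 0.3618 ± 0.530239 → (-0.1684, 0.8920).
With 90% confidence, each one-unit increase in incubation time is associated with a change of between -0.1684 and 0.8920 log₁₀ CFU in bacterial colony count.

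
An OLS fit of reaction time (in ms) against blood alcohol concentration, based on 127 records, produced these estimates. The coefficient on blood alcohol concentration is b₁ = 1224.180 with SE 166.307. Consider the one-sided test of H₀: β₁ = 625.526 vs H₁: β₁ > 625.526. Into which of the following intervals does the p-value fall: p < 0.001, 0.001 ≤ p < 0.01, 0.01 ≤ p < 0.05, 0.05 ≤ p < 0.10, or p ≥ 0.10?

p < 0.001

t = (1224.180 − 625.526) / 166.307 = 3.600.
df = n − 2 = 127 − 2 = 125.
One-sided p = P(T_{125} > t) ≈ 0.0002.
So p < 0.001.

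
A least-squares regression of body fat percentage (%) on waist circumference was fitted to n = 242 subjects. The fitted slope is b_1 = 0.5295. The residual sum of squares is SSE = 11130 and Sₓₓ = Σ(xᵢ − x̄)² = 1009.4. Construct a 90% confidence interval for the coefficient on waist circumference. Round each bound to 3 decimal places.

MSE = SSE/(n − 2) = 11130/240 = 46.375.
SE(b_1) = √(MSE/Sₓₓ) = √(46.375/1009.4) = 0.214343.
df = n − 2 = 240.
t* = t_{0.05, 240} = 1.651227.
Margin = t* × SE = 1.651227 × 0.214343 = 0.35393.
CI: 0.5295 ± 0.35393 → (0.176, 0.883).
With 90% confidence, each one-unit increase in waist circumference is associated with a change of between 0.176 and 0.883 % in body fat percentage.

(0.176, 0.883)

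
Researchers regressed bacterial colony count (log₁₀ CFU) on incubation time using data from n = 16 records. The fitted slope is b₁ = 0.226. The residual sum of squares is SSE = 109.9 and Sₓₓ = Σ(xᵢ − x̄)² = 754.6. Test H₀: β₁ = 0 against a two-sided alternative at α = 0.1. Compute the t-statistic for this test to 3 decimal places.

MSE = SSE/(n − 2) = 109.9/14 = 7.85.
SE(b₁) = √(MSE/Sₓₓ) = √(7.85/754.6) = 0.101994.
t = 0.226 / 0.101994 = 2.216.
df = n − 2 = 14.
Two-sided p ≈ 0.0438, which is < 0.1, so reject H₀.
There is evidence that incubation time is associated with bacterial colony count.

t = 2.216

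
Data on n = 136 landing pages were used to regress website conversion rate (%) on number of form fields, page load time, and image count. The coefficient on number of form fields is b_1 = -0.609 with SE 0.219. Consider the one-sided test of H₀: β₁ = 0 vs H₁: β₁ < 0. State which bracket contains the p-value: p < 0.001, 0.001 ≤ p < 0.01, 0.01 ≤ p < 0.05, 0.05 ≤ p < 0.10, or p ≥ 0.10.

t = -0.609 / 0.219 = -2.781.
df = n − k − 1 = 136 − 3 − 1 = 132.
One-sided p = P(T_{132} < t) ≈ 0.0031.
So 0.001 ≤ p < 0.01.

0.001 ≤ p < 0.01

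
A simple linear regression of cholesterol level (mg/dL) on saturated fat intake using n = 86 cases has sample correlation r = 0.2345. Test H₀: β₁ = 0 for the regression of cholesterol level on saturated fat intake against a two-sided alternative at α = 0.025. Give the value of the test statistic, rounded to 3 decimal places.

t = 2.211

t = r·√(n − 2)/√(1 − r²) = 0.2345·√84/√0.94501 = 2.211.
df = n − 2 = 84.
Two-sided p ≈ 0.0298, which is ≥ 0.025, so fail to reject H₀.
The data do not give significant evidence of a linear association between saturated fat intake and cholesterol level.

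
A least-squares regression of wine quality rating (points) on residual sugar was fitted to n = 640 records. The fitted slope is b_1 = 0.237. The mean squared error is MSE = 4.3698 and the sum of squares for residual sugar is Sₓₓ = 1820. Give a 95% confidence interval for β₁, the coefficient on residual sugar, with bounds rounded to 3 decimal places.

SE(b_1) = √(MSE/Sₓₓ) = √(4.3698/1820) = 0.0489999.
df = n − 2 = 638.
t* = t_{0.025, 638} = 1.963689.
Margin = t* × SE = 1.963689 × 0.0489999 = 0.09622.
CI: 0.237 ± 0.09622 → (0.141, 0.333).
With 95% confidence, each one-unit increase in residual sugar is associated with a change of between 0.141 and 0.333 points in wine quality rating.

(0.141, 0.333)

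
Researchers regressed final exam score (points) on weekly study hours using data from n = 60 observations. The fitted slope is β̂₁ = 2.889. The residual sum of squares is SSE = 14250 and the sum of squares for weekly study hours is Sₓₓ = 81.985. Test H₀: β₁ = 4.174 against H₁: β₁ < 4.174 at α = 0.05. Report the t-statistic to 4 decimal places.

t = -0.7423

MSE = SSE/(n − 2) = 14250/58 = 245.69.
SE(β̂₁) = √(MSE/Sₓₓ) = √(245.69/81.985) = 1.73112.
t = (2.889 − 4.174) / 1.73112 = -0.7423.
df = n − 2 = 58.
One-sided p ≈ 0.2305, which is ≥ 0.05, so fail to reject H₀.
The data do not give significant evidence that the true slope on weekly study hours is below 4.174 points per unit.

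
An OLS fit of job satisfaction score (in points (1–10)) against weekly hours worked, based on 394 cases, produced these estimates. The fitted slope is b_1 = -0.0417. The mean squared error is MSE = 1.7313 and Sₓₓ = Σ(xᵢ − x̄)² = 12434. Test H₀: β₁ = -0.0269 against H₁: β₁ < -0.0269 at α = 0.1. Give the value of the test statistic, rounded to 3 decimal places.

t = -1.254

SE(b_1) = √(MSE/Sₓₓ) = √(1.7313/12434) = 0.0118.
t = (-0.0417 − (-0.0269)) / 0.0118 = -1.254.
df = n − 2 = 392.
One-sided p ≈ 0.1053, which is ≥ 0.1, so fail to reject H₀.
The data do not give significant evidence that the true slope on weekly hours worked is below -0.0269 points (1–10) per unit.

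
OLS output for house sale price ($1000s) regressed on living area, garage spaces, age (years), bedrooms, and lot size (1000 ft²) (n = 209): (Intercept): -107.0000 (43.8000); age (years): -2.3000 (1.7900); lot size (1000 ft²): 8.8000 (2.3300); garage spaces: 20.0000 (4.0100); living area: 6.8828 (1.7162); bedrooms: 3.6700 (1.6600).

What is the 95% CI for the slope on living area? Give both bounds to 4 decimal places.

(3.4989, 10.2667)

Read off: b = 6.8828, SE = 1.7162 for living area.
df = n − k − 1 = 209 − 5 − 1 = 203.
t* = t_{0.025, 203} = 1.971719.
Margin = t* × SE = 1.971719 × 1.7162 = 3.383864.
CI: 6.8828 ± 3.383864 → (3.4989, 10.2667).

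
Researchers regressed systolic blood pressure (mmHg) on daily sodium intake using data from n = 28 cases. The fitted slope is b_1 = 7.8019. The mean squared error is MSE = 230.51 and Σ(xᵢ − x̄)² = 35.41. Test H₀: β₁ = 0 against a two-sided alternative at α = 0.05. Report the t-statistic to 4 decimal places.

SE(b_1) = √(MSE/Sₓₓ) = √(230.51/35.41) = 2.55142.
t = 7.8019 / 2.55142 = 3.0579.
df = n − 2 = 26.
Two-sided p ≈ 0.0051, which is < 0.05, so reject H₀.
There is evidence that daily sodium intake is associated with systolic blood pressure.

t = 3.0579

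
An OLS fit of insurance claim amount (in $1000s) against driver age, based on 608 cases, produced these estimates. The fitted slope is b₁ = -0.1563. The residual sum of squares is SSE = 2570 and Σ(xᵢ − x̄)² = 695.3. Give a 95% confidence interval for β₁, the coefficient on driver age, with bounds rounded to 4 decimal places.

(-0.3097, -0.0029)

MSE = SSE/(n − 2) = 2570/606 = 4.24092.
SE(b₁) = √(MSE/Sₓₓ) = √(4.24092/695.3) = 0.0780988.
df = n − 2 = 606.
t* = t_{0.025, 606} = 1.963886.
Margin = t* × SE = 1.963886 × 0.0780988 = 0.153377.
CI: -0.1563 ± 0.153377 → (-0.3097, -0.0029).
With 95% confidence, each one-unit increase in driver age is associated with a change of between -0.3097 and -0.0029 $1000s in insurance claim amount.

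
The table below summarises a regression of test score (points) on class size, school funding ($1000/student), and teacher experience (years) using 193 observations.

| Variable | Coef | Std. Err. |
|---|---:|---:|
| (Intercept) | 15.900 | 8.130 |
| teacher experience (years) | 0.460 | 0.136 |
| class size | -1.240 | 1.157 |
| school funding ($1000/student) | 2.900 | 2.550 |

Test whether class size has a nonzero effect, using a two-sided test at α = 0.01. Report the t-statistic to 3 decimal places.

t = -1.072

Read off: b = -1.240, SE = 1.157 for class size.
H₀: β₁ = 0 vs H₁: β₁ ≠ 0.
t = -1.240 / 1.157 = -1.072.
df = n − k − 1 = 193 − 3 − 1 = 189.
Two-sided p ≈ 0.2852, which is ≥ 0.01, so fail to reject H₀.
The data do not give significant evidence of an association between class size and test score, after adjusting for the other predictors.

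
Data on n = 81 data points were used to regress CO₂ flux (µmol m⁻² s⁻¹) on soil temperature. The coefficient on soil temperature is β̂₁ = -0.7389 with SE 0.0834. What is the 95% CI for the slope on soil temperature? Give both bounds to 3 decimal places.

df = n − 2 = 81 − 2 = 79.
t* = t_{0.025, 79} = 1.99045.
Margin = t* × SE = 1.99045 × 0.0834 = 0.16600.
CI: -0.7389 ± 0.16600 → (-0.905, -0.573).
With 95% confidence, each one-unit increase in soil temperature is associated with a change of between -0.905 and -0.573 µmol m⁻² s⁻¹ in CO₂ flux.

(-0.905, -0.573)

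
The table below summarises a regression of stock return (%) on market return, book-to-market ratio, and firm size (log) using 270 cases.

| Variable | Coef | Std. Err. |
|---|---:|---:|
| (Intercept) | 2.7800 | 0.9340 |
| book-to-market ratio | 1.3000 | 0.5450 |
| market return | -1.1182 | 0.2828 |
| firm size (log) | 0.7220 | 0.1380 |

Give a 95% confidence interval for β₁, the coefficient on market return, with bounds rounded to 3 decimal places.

(-1.675, -0.561)

Read off: b = -1.1182, SE = 0.2828 for market return.
df = n − k − 1 = 270 − 3 − 1 = 266.
t* = t_{0.025, 266} = 1.968922.
Margin = t* × SE = 1.968922 × 0.2828 = 0.55681.
CI: -1.1182 ± 0.55681 → (-1.675, -0.561).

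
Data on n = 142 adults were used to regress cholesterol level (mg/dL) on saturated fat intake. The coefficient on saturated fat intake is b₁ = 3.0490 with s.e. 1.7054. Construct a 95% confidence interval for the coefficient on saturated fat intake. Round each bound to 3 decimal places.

(-0.323, 6.421)

df = n − 2 = 142 − 2 = 140.
t* = t_{0.025, 140} = 1.977054.
Margin = t* × SE = 1.977054 × 1.7054 = 3.37167.
CI: 3.0490 ± 3.37167 → (-0.323, 6.421).
With 95% confidence, each one-unit increase in saturated fat intake is associated with a change of between -0.323 and 6.421 mg/dL in cholesterol level.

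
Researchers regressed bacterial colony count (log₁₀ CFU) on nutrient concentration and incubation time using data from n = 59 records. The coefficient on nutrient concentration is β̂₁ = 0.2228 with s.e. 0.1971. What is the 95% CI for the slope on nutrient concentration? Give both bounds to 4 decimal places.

df = n − k − 1 = 59 − 2 − 1 = 56.
t* = t_{0.025, 56} = 2.003241.
Margin = t* × SE = 2.003241 × 0.1971 = 0.394839.
CI: 0.2228 ± 0.394839 → (-0.1720, 0.6176).
With 95% confidence, each one-unit increase in nutrient concentration is associated with a change of between -0.1720 and 0.6176 log₁₀ CFU in bacterial colony count, holding the other predictors fixed.

(-0.1720, 0.6176)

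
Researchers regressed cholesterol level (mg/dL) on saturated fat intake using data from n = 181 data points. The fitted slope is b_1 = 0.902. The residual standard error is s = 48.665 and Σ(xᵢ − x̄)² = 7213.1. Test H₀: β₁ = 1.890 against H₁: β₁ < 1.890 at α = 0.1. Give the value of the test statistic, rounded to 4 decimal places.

t = -1.7243

SE(b_1) = s/√Sₓₓ = 48.665/√7213.1 = 0.573001.
t = (0.902 − 1.890) / 0.573001 = -1.7243.
df = n − 2 = 179.
One-sided p ≈ 0.0432, which is < 0.1, so reject H₀.
There is evidence that the true slope on saturated fat intake is below 1.890 mg/dL per unit.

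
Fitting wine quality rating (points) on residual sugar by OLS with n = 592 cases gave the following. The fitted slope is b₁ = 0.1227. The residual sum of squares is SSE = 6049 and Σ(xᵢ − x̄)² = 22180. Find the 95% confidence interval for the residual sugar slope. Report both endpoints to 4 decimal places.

MSE = SSE/(n − 2) = 6049/590 = 10.2525.
SE(b₁) = √(MSE/Sₓₓ) = √(10.2525/22180) = 0.0214998.
df = n − 2 = 590.
t* = t_{0.025, 590} = 1.963993.
Margin = t* × SE = 1.963993 × 0.0214998 = 0.042226.
CI: 0.1227 ± 0.042226 → (0.0805, 0.1649).
With 95% confidence, each one-unit increase in residual sugar is associated with a change of between 0.0805 and 0.1649 points in wine quality rating.

(0.0805, 0.1649)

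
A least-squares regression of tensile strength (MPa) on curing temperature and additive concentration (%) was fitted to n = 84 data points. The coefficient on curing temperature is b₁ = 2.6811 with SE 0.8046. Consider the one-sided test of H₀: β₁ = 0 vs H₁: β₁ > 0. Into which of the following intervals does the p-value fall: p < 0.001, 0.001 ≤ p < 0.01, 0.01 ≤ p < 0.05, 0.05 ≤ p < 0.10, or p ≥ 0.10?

p < 0.001

t = 2.6811 / 0.8046 = 3.332.
df = n − k − 1 = 84 − 2 − 1 = 81.
One-sided p = P(T_{81} > t) ≈ 0.0007.
So p < 0.001.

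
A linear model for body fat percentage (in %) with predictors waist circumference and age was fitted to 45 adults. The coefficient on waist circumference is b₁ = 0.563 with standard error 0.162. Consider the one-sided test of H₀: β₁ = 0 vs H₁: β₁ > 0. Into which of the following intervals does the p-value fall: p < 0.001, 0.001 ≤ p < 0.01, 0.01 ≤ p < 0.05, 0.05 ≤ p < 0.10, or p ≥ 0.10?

p < 0.001

t = 0.563 / 0.162 = 3.475.
df = n − k − 1 = 45 − 2 − 1 = 42.
One-sided p = P(T_{42} > t) ≈ 0.0006.
So p < 0.001.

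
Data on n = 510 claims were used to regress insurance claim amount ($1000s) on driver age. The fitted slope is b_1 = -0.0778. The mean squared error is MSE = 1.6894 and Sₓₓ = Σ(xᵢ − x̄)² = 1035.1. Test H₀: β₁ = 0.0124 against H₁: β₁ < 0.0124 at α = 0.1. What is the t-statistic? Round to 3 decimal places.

t = -2.233

SE(b_1) = √(MSE/Sₓₓ) = √(1.6894/1035.1) = 0.0403994.
t = (-0.0778 − 0.0124) / 0.0403994 = -2.233.
df = n − 2 = 508.
One-sided p ≈ 0.0130, which is < 0.1, so reject H₀.
There is evidence that the true slope on driver age is below 0.0124 $1000s per unit.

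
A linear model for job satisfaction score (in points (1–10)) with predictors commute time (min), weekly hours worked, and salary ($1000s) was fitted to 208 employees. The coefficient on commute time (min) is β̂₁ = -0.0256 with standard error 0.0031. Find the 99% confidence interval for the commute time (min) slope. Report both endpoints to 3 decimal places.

df = n − k − 1 = 208 − 3 − 1 = 204.
t* = t_{0.005, 204} = 2.600144.
Margin = t* × SE = 2.600144 × 0.0031 = 0.00806.
CI: -0.0256 ± 0.00806 → (-0.034, -0.018).
With 99% confidence, each one-unit increase in commute time (min) is associated with a change of between -0.034 and -0.018 points (1–10) in job satisfaction score, holding the other predictors fixed.

(-0.034, -0.018)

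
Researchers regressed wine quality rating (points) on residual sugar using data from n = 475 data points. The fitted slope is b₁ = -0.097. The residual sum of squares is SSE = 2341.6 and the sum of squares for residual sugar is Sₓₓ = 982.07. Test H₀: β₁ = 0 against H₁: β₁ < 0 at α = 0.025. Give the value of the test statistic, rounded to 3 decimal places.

t = -1.366

MSE = SSE/(n − 2) = 2341.6/473 = 4.95053.
SE(b₁) = √(MSE/Sₓₓ) = √(4.95053/982.07) = 0.0709994.
t = -0.097 / 0.0709994 = -1.366.
df = n − 2 = 473.
One-sided p ≈ 0.0863, which is ≥ 0.025, so fail to reject H₀.
The data do not give significant evidence that the true slope on residual sugar is negative.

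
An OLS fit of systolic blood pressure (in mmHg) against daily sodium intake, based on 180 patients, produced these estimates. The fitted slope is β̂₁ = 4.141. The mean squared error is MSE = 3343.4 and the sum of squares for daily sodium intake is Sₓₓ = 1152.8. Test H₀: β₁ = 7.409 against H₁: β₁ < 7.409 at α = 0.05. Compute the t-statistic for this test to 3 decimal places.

t = -1.919

SE(β̂₁) = √(MSE/Sₓₓ) = √(3343.4/1152.8) = 1.70301.
t = (4.141 − 7.409) / 1.70301 = -1.919.
df = n − 2 = 178.
One-sided p ≈ 0.0283, which is < 0.05, so reject H₀.
There is evidence that the true slope on daily sodium intake is below 7.409 mmHg per unit.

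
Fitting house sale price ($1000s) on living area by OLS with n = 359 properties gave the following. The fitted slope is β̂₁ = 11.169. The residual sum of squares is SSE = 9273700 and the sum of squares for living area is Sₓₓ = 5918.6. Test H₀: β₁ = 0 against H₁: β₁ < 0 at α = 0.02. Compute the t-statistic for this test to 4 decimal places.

t = 5.3313

MSE = SSE/(n − 2) = 9273700/357 = 25976.8.
SE(β̂₁) = √(MSE/Sₓₓ) = √(25976.8/5918.6) = 2.09499.
t = 11.169 / 2.09499 = 5.3313.
df = n − 2 = 357.
One-sided p ≈ 1.0000, which is ≥ 0.02, so fail to reject H₀.
The data do not give significant evidence that the true slope on living area is negative.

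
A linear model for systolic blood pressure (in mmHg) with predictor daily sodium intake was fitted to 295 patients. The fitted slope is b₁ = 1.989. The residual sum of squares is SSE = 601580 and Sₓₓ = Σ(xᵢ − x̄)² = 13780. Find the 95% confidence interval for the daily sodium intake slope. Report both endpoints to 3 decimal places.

(1.229, 2.749)

MSE = SSE/(n − 2) = 601580/293 = 2053.17.
SE(b₁) = √(MSE/Sₓₓ) = √(2053.17/13780) = 0.386001.
df = n − 2 = 293.
t* = t_{0.025, 293} = 1.968093.
Margin = t* × SE = 1.968093 × 0.386001 = 0.75969.
CI: 1.989 ± 0.75969 → (1.229, 2.749).
With 95% confidence, each one-unit increase in daily sodium intake is associated with a change of between 1.229 and 2.749 mmHg in systolic blood pressure.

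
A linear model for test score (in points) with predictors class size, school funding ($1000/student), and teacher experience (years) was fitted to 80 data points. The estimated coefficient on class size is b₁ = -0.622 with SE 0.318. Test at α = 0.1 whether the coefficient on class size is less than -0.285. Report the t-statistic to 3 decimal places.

H₀: β₁ = -0.285 vs H₁: β₁ < -0.285.
t = (b₁ − β₁⁰)/SE = (-0.622 − (-0.285)) / 0.318 = -1.060.
df = n − k − 1 = 80 − 3 − 1 = 76.
One-sided p ≈ 0.1463, which is ≥ 0.1, so fail to reject H₀.
The data do not give significant evidence that the true slope on class size is below -0.285 points per unit, holding the other predictors fixed.

t = -1.060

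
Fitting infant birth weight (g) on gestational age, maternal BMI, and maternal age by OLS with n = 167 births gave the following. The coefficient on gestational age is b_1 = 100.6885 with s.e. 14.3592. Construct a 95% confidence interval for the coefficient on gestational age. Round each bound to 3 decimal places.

(72.334, 129.043)

df = n − k − 1 = 167 − 3 − 1 = 163.
t* = t_{0.025, 163} = 1.974625.
Margin = t* × SE = 1.974625 × 14.3592 = 28.35403.
CI: 100.6885 ± 28.35403 → (72.334, 129.043).
With 95% confidence, each one-unit increase in gestational age is associated with a change of between 72.334 and 129.043 g in infant birth weight, holding the other predictors fixed.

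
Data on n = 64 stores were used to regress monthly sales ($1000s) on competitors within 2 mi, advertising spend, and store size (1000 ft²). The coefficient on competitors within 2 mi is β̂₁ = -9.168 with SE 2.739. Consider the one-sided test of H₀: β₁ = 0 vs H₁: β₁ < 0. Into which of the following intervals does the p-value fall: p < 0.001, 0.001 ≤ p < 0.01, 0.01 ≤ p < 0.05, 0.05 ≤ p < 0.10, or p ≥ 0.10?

p < 0.001

t = -9.168 / 2.739 = -3.347.
df = n − k − 1 = 64 − 3 − 1 = 60.
One-sided p = P(T_{60} < t) ≈ 0.0007.
So p < 0.001.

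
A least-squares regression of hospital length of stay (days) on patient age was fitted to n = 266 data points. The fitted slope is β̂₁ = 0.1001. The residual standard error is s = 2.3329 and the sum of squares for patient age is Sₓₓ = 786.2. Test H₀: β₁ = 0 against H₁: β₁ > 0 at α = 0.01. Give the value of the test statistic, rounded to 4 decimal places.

t = 1.2031

SE(β̂₁) = s/√Sₓₓ = 2.3329/√786.2 = 0.0832012.
t = 0.1001 / 0.0832012 = 1.2031.
df = n − 2 = 264.
One-sided p ≈ 0.1150, which is ≥ 0.01, so fail to reject H₀.
The data do not give significant evidence that the true slope on patient age is positive.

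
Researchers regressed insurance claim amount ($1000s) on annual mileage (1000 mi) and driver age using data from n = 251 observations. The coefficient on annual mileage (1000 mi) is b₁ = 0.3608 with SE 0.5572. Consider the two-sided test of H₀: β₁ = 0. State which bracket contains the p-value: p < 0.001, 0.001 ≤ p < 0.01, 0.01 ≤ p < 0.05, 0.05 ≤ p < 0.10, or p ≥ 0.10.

p ≥ 0.10

t = 0.3608 / 0.5572 = 0.648.
df = n − k − 1 = 251 − 2 − 1 = 248.
Two-sided p = 2·P(T_{248} > |t|) ≈ 0.5179.
So p ≥ 0.10.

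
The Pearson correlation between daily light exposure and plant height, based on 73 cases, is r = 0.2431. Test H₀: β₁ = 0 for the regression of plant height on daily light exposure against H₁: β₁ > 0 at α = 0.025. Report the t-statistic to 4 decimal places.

t = 2.1117

t = r·√(n − 2)/√(1 − r²) = 0.2431·√71/√0.940902 = 2.1117.
df = n − 2 = 71.
One-sided p ≈ 0.0191, which is < 0.025, so reject H₀.
There is evidence of a linear association between daily light exposure and plant height.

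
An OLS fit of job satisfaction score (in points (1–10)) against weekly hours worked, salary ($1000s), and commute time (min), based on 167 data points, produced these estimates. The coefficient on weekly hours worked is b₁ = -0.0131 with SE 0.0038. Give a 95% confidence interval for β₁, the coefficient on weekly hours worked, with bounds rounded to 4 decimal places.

df = n − k − 1 = 167 − 3 − 1 = 163.
t* = t_{0.025, 163} = 1.974625.
Margin = t* × SE = 1.974625 × 0.0038 = 0.007504.
CI: -0.0131 ± 0.007504 → (-0.0206, -0.0056).
With 95% confidence, each one-unit increase in weekly hours worked is associated with a change of between -0.0206 and -0.0056 points (1–10) in job satisfaction score, holding the other predictors fixed.

(-0.0206, -0.0056)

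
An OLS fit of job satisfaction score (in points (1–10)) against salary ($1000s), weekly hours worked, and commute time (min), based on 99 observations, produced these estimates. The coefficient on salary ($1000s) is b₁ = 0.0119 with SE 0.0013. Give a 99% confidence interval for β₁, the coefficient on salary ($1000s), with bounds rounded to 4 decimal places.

(0.0085, 0.0153)

df = n − k − 1 = 99 − 3 − 1 = 95.
t* = t_{0.005, 95} = 2.628576.
Margin = t* × SE = 2.628576 × 0.0013 = 0.003417.
CI: 0.0119 ± 0.003417 → (0.0085, 0.0153).
With 99% confidence, each one-unit increase in salary ($1000s) is associated with a change of between 0.0085 and 0.0153 points (1–10) in job satisfaction score, holding the other predictors fixed.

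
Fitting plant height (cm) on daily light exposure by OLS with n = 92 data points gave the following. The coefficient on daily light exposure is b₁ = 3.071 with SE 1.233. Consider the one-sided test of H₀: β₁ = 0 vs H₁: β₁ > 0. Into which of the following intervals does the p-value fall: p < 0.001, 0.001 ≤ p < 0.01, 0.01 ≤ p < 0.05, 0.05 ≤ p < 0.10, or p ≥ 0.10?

0.001 ≤ p < 0.01

t = 3.071 / 1.233 = 2.491.
df = n − 2 = 92 − 2 = 90.
One-sided p = P(T_{90} > t) ≈ 0.0073.
So 0.001 ≤ p < 0.01.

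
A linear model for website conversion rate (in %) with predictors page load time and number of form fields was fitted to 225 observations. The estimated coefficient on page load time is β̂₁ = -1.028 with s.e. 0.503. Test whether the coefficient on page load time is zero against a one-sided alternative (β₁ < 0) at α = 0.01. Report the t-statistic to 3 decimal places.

H₀: β₁ = 0 vs H₁: β₁ < 0.
t = (β̂₁ − β₁⁰)/SE = -1.028 / 0.503 = -2.044.
df = n − k − 1 = 225 − 2 − 1 = 222.
One-sided p ≈ 0.0211, which is ≥ 0.01, so fail to reject H₀.
The data do not give significant evidence that the true slope on page load time is negative, holding the other predictors fixed.

t = -2.044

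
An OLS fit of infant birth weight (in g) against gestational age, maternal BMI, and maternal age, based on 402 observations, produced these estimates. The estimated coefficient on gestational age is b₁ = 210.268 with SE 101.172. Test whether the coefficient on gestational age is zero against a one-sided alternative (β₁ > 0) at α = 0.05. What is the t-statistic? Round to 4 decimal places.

H₀: β₁ = 0 vs H₁: β₁ > 0.
t = (b₁ − β₁⁰)/SE = 210.268 / 101.172 = 2.0783.
df = n − k − 1 = 402 − 3 − 1 = 398.
One-sided p ≈ 0.0192, which is < 0.05, so reject H₀.
There is evidence that the true slope on gestational age is positive, holding the other predictors fixed.

t = 2.0783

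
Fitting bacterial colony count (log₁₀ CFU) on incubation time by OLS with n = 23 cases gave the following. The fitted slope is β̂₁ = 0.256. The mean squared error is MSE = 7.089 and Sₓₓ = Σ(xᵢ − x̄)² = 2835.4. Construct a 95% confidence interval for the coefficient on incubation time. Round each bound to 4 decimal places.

SE(β̂₁) = √(MSE/Sₓₓ) = √(7.089/2835.4) = 0.0500018.
df = n − 2 = 21.
t* = t_{0.025, 21} = 2.079614.
Margin = t* × SE = 2.079614 × 0.0500018 = 0.103984.
CI: 0.256 ± 0.103984 → (0.1520, 0.3600).
With 95% confidence, each one-unit increase in incubation time is associated with a change of between 0.1520 and 0.3600 log₁₀ CFU in bacterial colony count.

(0.1520, 0.3600)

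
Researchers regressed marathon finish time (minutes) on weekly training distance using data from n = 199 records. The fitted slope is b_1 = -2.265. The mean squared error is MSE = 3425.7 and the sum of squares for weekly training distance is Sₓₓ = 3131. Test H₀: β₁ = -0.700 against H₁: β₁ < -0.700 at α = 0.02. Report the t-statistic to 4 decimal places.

t = -1.4962

SE(b_1) = √(MSE/Sₓₓ) = √(3425.7/3131) = 1.046.
t = (-2.265 − (-0.700)) / 1.046 = -1.4962.
df = n − 2 = 197.
One-sided p ≈ 0.0681, which is ≥ 0.02, so fail to reject H₀.
The data do not give significant evidence that the true slope on weekly training distance is below -0.700 minutes per unit.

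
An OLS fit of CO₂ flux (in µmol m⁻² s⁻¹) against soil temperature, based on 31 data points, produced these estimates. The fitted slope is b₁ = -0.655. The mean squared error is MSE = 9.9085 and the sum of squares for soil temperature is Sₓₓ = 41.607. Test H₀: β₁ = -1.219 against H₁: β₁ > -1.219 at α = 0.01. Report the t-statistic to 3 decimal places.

SE(b₁) = √(MSE/Sₓₓ) = √(9.9085/41.607) = 0.488001.
t = (-0.655 − (-1.219)) / 0.488001 = 1.156.
df = n − 2 = 29.
One-sided p ≈ 0.1286, which is ≥ 0.01, so fail to reject H₀.
The data do not give significant evidence that the true slope on soil temperature exceeds -1.219 µmol m⁻² s⁻¹ per unit.

t = 1.156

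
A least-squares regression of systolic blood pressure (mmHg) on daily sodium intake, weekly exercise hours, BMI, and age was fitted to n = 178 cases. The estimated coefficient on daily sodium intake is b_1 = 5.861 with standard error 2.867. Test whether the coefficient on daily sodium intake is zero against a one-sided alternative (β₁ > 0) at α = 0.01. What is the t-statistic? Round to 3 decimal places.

H₀: β₁ = 0 vs H₁: β₁ > 0.
t = (b_1 − β₁⁰)/SE = 5.861 / 2.867 = 2.044.
df = n − k − 1 = 178 − 4 − 1 = 173.
One-sided p ≈ 0.0212, which is ≥ 0.01, so fail to reject H₀.
The data do not give significant evidence that the true slope on daily sodium intake is positive, holding the other predictors fixed.

t = 2.044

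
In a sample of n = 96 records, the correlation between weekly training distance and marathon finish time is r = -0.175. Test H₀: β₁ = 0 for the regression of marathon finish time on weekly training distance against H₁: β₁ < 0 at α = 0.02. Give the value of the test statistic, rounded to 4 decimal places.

t = -1.7233

t = r·√(n − 2)/√(1 − r²) = -0.175·√94/√0.969375 = -1.7233.
df = n − 2 = 94.
One-sided p ≈ 0.0441, which is ≥ 0.02, so fail to reject H₀.
The data do not give significant evidence of a linear association between weekly training distance and marathon finish time.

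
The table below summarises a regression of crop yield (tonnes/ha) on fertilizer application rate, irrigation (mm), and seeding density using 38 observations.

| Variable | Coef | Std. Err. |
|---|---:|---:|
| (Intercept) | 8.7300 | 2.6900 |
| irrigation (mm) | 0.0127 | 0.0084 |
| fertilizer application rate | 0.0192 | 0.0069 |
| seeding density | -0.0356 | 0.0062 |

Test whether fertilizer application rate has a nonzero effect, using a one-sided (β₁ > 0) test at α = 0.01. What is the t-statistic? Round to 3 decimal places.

Read off: b = 0.0192, SE = 0.0069 for fertilizer application rate.
H₀: β₁ = 0 vs H₁: β₁ > 0.
t = 0.0192 / 0.0069 = 2.783.
df = n − k − 1 = 38 − 3 − 1 = 34.
One-sided p ≈ 0.0044, which is < 0.01, so reject H₀.
There is evidence that the true slope on fertilizer application rate is positive, holding the other predictors fixed.

t = 2.783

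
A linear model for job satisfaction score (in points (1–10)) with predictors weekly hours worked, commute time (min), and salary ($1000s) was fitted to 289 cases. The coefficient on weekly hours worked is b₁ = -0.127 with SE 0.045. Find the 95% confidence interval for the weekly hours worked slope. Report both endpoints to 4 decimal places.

(-0.2156, -0.0384)

df = n − k − 1 = 289 − 3 − 1 = 285.
t* = t_{0.025, 285} = 1.968323.
Margin = t* × SE = 1.968323 × 0.045 = 0.088575.
CI: -0.127 ± 0.088575 → (-0.2156, -0.0384).
With 95% confidence, each one-unit increase in weekly hours worked is associated with a change of between -0.2156 and -0.0384 points (1–10) in job satisfaction score, holding the other predictors fixed.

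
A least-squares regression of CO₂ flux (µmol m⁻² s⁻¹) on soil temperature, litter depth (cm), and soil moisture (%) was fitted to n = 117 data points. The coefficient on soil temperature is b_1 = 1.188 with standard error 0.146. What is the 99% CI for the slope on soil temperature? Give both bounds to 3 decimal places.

df = n − k − 1 = 117 − 3 − 1 = 113.
t* = t_{0.005, 113} = 2.620039.
Margin = t* × SE = 2.620039 × 0.146 = 0.38253.
CI: 1.188 ± 0.38253 → (0.805, 1.571).
With 99% confidence, each one-unit increase in soil temperature is associated with a change of between 0.805 and 1.571 µmol m⁻² s⁻¹ in CO₂ flux, holding the other predictors fixed.

(0.805, 1.571)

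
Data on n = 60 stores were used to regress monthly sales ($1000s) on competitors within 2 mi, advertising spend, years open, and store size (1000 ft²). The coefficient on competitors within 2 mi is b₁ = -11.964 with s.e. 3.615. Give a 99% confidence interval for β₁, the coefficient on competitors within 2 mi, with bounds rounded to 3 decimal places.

(-21.610, -2.318)

df = n − k − 1 = 60 − 4 − 1 = 55.
t* = t_{0.005, 55} = 2.668216.
Margin = t* × SE = 2.668216 × 3.615 = 9.64560.
CI: -11.964 ± 9.64560 → (-21.610, -2.318).
With 99% confidence, each one-unit increase in competitors within 2 mi is associated with a change of between -21.610 and -2.318 $1000s in monthly sales, holding the other predictors fixed.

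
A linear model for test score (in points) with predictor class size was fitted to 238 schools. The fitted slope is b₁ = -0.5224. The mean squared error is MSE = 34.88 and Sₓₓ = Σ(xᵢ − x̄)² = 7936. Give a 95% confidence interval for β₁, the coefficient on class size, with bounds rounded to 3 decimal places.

(-0.653, -0.392)

SE(b₁) = √(MSE/Sₓₓ) = √(34.88/7936) = 0.066296.
df = n − 2 = 236.
t* = t_{0.025, 236} = 1.970067.
Margin = t* × SE = 1.970067 × 0.066296 = 0.13061.
CI: -0.5224 ± 0.13061 → (-0.653, -0.392).
With 95% confidence, each one-unit increase in class size is associated with a change of between -0.653 and -0.392 points in test score.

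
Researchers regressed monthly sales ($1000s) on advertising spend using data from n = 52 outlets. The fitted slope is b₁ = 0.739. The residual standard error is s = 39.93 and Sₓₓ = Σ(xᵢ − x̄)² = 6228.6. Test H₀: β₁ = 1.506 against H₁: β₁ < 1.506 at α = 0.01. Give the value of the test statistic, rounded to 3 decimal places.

t = -1.516

SE(b₁) = s/√Sₓₓ = 39.93/√6228.6 = 0.505946.
t = (0.739 − 1.506) / 0.505946 = -1.516.
df = n − 2 = 50.
One-sided p ≈ 0.0679, which is ≥ 0.01, so fail to reject H₀.
The data do not give significant evidence that the true slope on advertising spend is below 1.506 $1000s per unit.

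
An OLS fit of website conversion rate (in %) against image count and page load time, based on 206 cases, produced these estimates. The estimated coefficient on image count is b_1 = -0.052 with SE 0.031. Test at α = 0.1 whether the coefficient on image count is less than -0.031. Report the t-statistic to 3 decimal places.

H₀: β₁ = -0.031 vs H₁: β₁ < -0.031.
t = (b_1 − β₁⁰)/SE = (-0.052 − (-0.031)) / 0.031 = -0.677.
df = n − k − 1 = 206 − 2 − 1 = 203.
One-sided p ≈ 0.2495, which is ≥ 0.1, so fail to reject H₀.
The data do not give significant evidence that the true slope on image count is below -0.031 % per unit, holding the other predictors fixed.

t = -0.677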